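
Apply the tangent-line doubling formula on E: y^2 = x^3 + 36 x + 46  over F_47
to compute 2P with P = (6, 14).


Doubling: s = (3 x1^2 + a) / (2 y1)
s = (3*6^2 + 36) / (2*14) mod 47 = 32
x3 = s^2 - 2 x1 mod 47 = 32^2 - 2*6 = 25
y3 = s (x1 - x3) - y1 mod 47 = 32 * (6 - 25) - 14 = 36

2P = (25, 36)


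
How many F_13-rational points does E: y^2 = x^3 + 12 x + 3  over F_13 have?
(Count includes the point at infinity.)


For each x in F_13, count y with y^2 = x^3 + 12 x + 3 mod 13:
  x = 0: RHS = 3, y in [4, 9]  -> 2 point(s)
  x = 1: RHS = 3, y in [4, 9]  -> 2 point(s)
  x = 2: RHS = 9, y in [3, 10]  -> 2 point(s)
  x = 3: RHS = 1, y in [1, 12]  -> 2 point(s)
  x = 7: RHS = 1, y in [1, 12]  -> 2 point(s)
  x = 8: RHS = 0, y in [0]  -> 1 point(s)
  x = 11: RHS = 10, y in [6, 7]  -> 2 point(s)
  x = 12: RHS = 3, y in [4, 9]  -> 2 point(s)
Affine points: 15. Add the point at infinity: total = 16.

#E(F_13) = 16


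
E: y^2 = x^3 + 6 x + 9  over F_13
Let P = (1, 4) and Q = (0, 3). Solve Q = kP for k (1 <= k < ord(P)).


Enumerate multiples of P until we hit Q = (0, 3):
  1P = (1, 4)
  2P = (8, 6)
  3P = (7, 11)
  4P = (6, 1)
  5P = (10, 4)
  6P = (2, 9)
  7P = (9, 8)
  8P = (0, 3)
Match found at i = 8.

k = 8


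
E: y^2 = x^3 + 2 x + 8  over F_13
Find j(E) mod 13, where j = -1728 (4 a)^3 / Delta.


Delta = -16(4 a^3 + 27 b^2) mod 13 = 11
-1728 * (4 a)^3 = -1728 * (4*2)^3 mod 13 = 5
j = 5 * 11^(-1) mod 13 = 4

j = 4 (mod 13)


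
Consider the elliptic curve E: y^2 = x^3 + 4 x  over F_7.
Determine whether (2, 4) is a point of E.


Check whether y^2 = x^3 + 4 x + 0 (mod 7) for (x, y) = (2, 4).
LHS: y^2 = 4^2 mod 7 = 2
RHS: x^3 + 4 x + 0 = 2^3 + 4*2 + 0 mod 7 = 2
LHS = RHS

Yes, on the curve


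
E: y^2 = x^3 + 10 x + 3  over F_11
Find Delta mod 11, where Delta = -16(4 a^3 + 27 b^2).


4 a^3 + 27 b^2 = 4*10^3 + 27*3^2 = 4000 + 243 = 4243
Delta = -16 * (4243) = -67888
Delta mod 11 = 4

Delta = 4 (mod 11)


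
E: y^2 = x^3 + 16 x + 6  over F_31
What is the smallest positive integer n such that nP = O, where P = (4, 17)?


Compute successive multiples of P until we hit O:
  1P = (4, 17)
  2P = (20, 24)
  3P = (17, 18)
  4P = (30, 12)
  5P = (29, 20)
  6P = (6, 15)
  7P = (22, 1)
  8P = (10, 9)
  ... (continuing to 41P)
  41P = O

ord(P) = 41


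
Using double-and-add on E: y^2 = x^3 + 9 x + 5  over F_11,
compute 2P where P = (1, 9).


k = 2 = 10_2 (binary, LSB first: 01)
Double-and-add from P = (1, 9):
  bit 0 = 0: acc unchanged = O
  bit 1 = 1: acc = O + (7, 9) = (7, 9)

2P = (7, 9)


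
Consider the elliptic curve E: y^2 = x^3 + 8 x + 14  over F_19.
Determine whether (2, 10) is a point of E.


Check whether y^2 = x^3 + 8 x + 14 (mod 19) for (x, y) = (2, 10).
LHS: y^2 = 10^2 mod 19 = 5
RHS: x^3 + 8 x + 14 = 2^3 + 8*2 + 14 mod 19 = 0
LHS != RHS

No, not on the curve


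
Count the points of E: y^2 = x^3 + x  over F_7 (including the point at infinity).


For each x in F_7, count y with y^2 = x^3 + 1 x + 0 mod 7:
  x = 0: RHS = 0, y in [0]  -> 1 point(s)
  x = 1: RHS = 2, y in [3, 4]  -> 2 point(s)
  x = 3: RHS = 2, y in [3, 4]  -> 2 point(s)
  x = 5: RHS = 4, y in [2, 5]  -> 2 point(s)
Affine points: 7. Add the point at infinity: total = 8.

#E(F_7) = 8


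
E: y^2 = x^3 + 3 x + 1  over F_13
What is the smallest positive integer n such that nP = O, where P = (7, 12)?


Compute successive multiples of P until we hit O:
  1P = (7, 12)
  2P = (8, 11)
  3P = (12, 6)
  4P = (10, 2)
  5P = (10, 11)
  6P = (12, 7)
  7P = (8, 2)
  8P = (7, 1)
  ... (continuing to 9P)
  9P = O

ord(P) = 9


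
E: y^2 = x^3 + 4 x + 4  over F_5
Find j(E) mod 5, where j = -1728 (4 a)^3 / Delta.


Delta = -16(4 a^3 + 27 b^2) mod 5 = 2
-1728 * (4 a)^3 = -1728 * (4*4)^3 mod 5 = 2
j = 2 * 2^(-1) mod 5 = 1

j = 1 (mod 5)


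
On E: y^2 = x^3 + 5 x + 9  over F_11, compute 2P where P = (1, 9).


Doubling: s = (3 x1^2 + a) / (2 y1)
s = (3*1^2 + 5) / (2*9) mod 11 = 9
x3 = s^2 - 2 x1 mod 11 = 9^2 - 2*1 = 2
y3 = s (x1 - x3) - y1 mod 11 = 9 * (1 - 2) - 9 = 4

2P = (2, 4)


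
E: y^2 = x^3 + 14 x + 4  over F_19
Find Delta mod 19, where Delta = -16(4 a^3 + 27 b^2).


4 a^3 + 27 b^2 = 4*14^3 + 27*4^2 = 10976 + 432 = 11408
Delta = -16 * (11408) = -182528
Delta mod 19 = 5

Delta = 5 (mod 19)


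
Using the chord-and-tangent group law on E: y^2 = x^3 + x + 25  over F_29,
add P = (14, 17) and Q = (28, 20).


P != Q, so use the chord formula.
s = (y2 - y1) / (x2 - x1) = (3) / (14) mod 29 = 23
x3 = s^2 - x1 - x2 mod 29 = 23^2 - 14 - 28 = 23
y3 = s (x1 - x3) - y1 mod 29 = 23 * (14 - 23) - 17 = 8

P + Q = (23, 8)


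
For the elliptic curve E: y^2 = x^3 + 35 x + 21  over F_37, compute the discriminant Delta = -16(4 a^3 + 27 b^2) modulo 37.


4 a^3 + 27 b^2 = 4*35^3 + 27*21^2 = 171500 + 11907 = 183407
Delta = -16 * (183407) = -2934512
Delta mod 37 = 32

Delta = 32 (mod 37)


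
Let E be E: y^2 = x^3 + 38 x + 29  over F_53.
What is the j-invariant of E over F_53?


Delta = -16(4 a^3 + 27 b^2) mod 53 = 28
-1728 * (4 a)^3 = -1728 * (4*38)^3 mod 53 = 5
j = 5 * 28^(-1) mod 53 = 21

j = 21 (mod 53)


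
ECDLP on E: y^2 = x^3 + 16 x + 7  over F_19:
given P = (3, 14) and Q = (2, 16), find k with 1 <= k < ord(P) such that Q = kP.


Enumerate multiples of P until we hit Q = (2, 16):
  1P = (3, 14)
  2P = (18, 3)
  3P = (2, 3)
  4P = (2, 16)
Match found at i = 4.

k = 4


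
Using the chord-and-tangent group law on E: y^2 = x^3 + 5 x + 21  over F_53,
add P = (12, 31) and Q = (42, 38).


P != Q, so use the chord formula.
s = (y2 - y1) / (x2 - x1) = (7) / (30) mod 53 = 2
x3 = s^2 - x1 - x2 mod 53 = 2^2 - 12 - 42 = 3
y3 = s (x1 - x3) - y1 mod 53 = 2 * (12 - 3) - 31 = 40

P + Q = (3, 40)


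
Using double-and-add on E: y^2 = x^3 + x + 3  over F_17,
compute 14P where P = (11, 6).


k = 14 = 1110_2 (binary, LSB first: 0111)
Double-and-add from P = (11, 6):
  bit 0 = 0: acc unchanged = O
  bit 1 = 1: acc = O + (16, 1) = (16, 1)
  bit 2 = 1: acc = (16, 1) + (6, 2) = (3, 13)
  bit 3 = 1: acc = (3, 13) + (7, 9) = (8, 9)

14P = (8, 9)


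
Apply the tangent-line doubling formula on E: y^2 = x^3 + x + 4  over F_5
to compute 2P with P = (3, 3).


Doubling: s = (3 x1^2 + a) / (2 y1)
s = (3*3^2 + 1) / (2*3) mod 5 = 3
x3 = s^2 - 2 x1 mod 5 = 3^2 - 2*3 = 3
y3 = s (x1 - x3) - y1 mod 5 = 3 * (3 - 3) - 3 = 2

2P = (3, 2)


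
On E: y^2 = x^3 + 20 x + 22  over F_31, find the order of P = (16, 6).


Compute successive multiples of P until we hit O:
  1P = (16, 6)
  2P = (9, 30)
  3P = (7, 3)
  4P = (15, 15)
  5P = (19, 21)
  6P = (21, 0)
  7P = (19, 10)
  8P = (15, 16)
  ... (continuing to 12P)
  12P = O

ord(P) = 12


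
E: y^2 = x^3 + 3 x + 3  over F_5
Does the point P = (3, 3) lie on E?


Check whether y^2 = x^3 + 3 x + 3 (mod 5) for (x, y) = (3, 3).
LHS: y^2 = 3^2 mod 5 = 4
RHS: x^3 + 3 x + 3 = 3^3 + 3*3 + 3 mod 5 = 4
LHS = RHS

Yes, on the curve


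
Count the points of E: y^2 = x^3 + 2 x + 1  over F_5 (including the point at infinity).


For each x in F_5, count y with y^2 = x^3 + 2 x + 1 mod 5:
  x = 0: RHS = 1, y in [1, 4]  -> 2 point(s)
  x = 1: RHS = 4, y in [2, 3]  -> 2 point(s)
  x = 3: RHS = 4, y in [2, 3]  -> 2 point(s)
Affine points: 6. Add the point at infinity: total = 7.

#E(F_5) = 7


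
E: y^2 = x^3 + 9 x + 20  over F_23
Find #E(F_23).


For each x in F_23, count y with y^2 = x^3 + 9 x + 20 mod 23:
  x = 2: RHS = 0, y in [0]  -> 1 point(s)
  x = 5: RHS = 6, y in [11, 12]  -> 2 point(s)
  x = 7: RHS = 12, y in [9, 14]  -> 2 point(s)
  x = 8: RHS = 6, y in [11, 12]  -> 2 point(s)
  x = 9: RHS = 2, y in [5, 18]  -> 2 point(s)
  x = 10: RHS = 6, y in [11, 12]  -> 2 point(s)
  x = 11: RHS = 1, y in [1, 22]  -> 2 point(s)
  x = 12: RHS = 16, y in [4, 19]  -> 2 point(s)
  x = 17: RHS = 3, y in [7, 16]  -> 2 point(s)
  x = 19: RHS = 12, y in [9, 14]  -> 2 point(s)
  x = 20: RHS = 12, y in [9, 14]  -> 2 point(s)
Affine points: 21. Add the point at infinity: total = 22.

#E(F_23) = 22


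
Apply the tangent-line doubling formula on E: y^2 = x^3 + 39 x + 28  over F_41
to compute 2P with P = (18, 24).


Doubling: s = (3 x1^2 + a) / (2 y1)
s = (3*18^2 + 39) / (2*24) mod 41 = 39
x3 = s^2 - 2 x1 mod 41 = 39^2 - 2*18 = 9
y3 = s (x1 - x3) - y1 mod 41 = 39 * (18 - 9) - 24 = 40

2P = (9, 40)


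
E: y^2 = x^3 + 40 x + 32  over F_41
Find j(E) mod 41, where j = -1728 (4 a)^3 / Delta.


Delta = -16(4 a^3 + 27 b^2) mod 41 = 4
-1728 * (4 a)^3 = -1728 * (4*40)^3 mod 41 = 15
j = 15 * 4^(-1) mod 41 = 14

j = 14 (mod 41)


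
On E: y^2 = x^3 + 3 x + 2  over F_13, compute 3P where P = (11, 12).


k = 3 = 11_2 (binary, LSB first: 11)
Double-and-add from P = (11, 12):
  bit 0 = 1: acc = O + (11, 12) = (11, 12)
  bit 1 = 1: acc = (11, 12) + (5, 8) = (9, 11)

3P = (9, 11)


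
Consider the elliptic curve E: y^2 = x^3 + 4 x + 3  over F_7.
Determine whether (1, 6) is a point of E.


Check whether y^2 = x^3 + 4 x + 3 (mod 7) for (x, y) = (1, 6).
LHS: y^2 = 6^2 mod 7 = 1
RHS: x^3 + 4 x + 3 = 1^3 + 4*1 + 3 mod 7 = 1
LHS = RHS

Yes, on the curve


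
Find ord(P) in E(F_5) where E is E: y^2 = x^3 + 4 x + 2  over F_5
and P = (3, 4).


Compute successive multiples of P until we hit O:
  1P = (3, 4)
  2P = (3, 1)
  3P = O

ord(P) = 3


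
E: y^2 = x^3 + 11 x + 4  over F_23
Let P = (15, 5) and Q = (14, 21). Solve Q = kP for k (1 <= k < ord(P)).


Enumerate multiples of P until we hit Q = (14, 21):
  1P = (15, 5)
  2P = (18, 10)
  3P = (3, 15)
  4P = (14, 21)
Match found at i = 4.

k = 4


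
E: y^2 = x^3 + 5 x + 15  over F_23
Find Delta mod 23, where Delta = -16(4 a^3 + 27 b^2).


4 a^3 + 27 b^2 = 4*5^3 + 27*15^2 = 500 + 6075 = 6575
Delta = -16 * (6575) = -105200
Delta mod 23 = 2

Delta = 2 (mod 23)


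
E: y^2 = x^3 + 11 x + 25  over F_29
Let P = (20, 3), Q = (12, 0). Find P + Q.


P != Q, so use the chord formula.
s = (y2 - y1) / (x2 - x1) = (26) / (21) mod 29 = 4
x3 = s^2 - x1 - x2 mod 29 = 4^2 - 20 - 12 = 13
y3 = s (x1 - x3) - y1 mod 29 = 4 * (20 - 13) - 3 = 25

P + Q = (13, 25)


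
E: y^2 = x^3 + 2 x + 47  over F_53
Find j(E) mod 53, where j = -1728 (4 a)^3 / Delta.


Delta = -16(4 a^3 + 27 b^2) mod 53 = 48
-1728 * (4 a)^3 = -1728 * (4*2)^3 mod 53 = 46
j = 46 * 48^(-1) mod 53 = 12

j = 12 (mod 53)


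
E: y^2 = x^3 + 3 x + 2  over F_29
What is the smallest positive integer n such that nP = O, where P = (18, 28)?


Compute successive multiples of P until we hit O:
  1P = (18, 28)
  2P = (16, 12)
  3P = (1, 21)
  4P = (19, 4)
  5P = (17, 6)
  6P = (14, 2)
  7P = (3, 26)
  8P = (24, 6)
  ... (continuing to 18P)
  18P = O

ord(P) = 18


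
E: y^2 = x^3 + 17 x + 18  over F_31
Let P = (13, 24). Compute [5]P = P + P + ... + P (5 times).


k = 5 = 101_2 (binary, LSB first: 101)
Double-and-add from P = (13, 24):
  bit 0 = 1: acc = O + (13, 24) = (13, 24)
  bit 1 = 0: acc unchanged = (13, 24)
  bit 2 = 1: acc = (13, 24) + (18, 24) = (0, 7)

5P = (0, 7)


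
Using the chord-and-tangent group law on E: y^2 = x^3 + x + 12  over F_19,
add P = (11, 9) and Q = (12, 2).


P != Q, so use the chord formula.
s = (y2 - y1) / (x2 - x1) = (12) / (1) mod 19 = 12
x3 = s^2 - x1 - x2 mod 19 = 12^2 - 11 - 12 = 7
y3 = s (x1 - x3) - y1 mod 19 = 12 * (11 - 7) - 9 = 1

P + Q = (7, 1)


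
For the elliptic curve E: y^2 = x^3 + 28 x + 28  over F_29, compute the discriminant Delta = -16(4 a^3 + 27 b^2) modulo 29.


4 a^3 + 27 b^2 = 4*28^3 + 27*28^2 = 87808 + 21168 = 108976
Delta = -16 * (108976) = -1743616
Delta mod 29 = 9

Delta = 9 (mod 29)


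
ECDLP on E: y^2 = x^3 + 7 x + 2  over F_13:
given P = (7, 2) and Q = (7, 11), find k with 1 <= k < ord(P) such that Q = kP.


Enumerate multiples of P until we hit Q = (7, 11):
  1P = (7, 2)
  2P = (9, 12)
  3P = (9, 1)
  4P = (7, 11)
Match found at i = 4.

k = 4


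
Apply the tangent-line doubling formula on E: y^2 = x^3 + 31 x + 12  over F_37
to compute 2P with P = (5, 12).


Doubling: s = (3 x1^2 + a) / (2 y1)
s = (3*5^2 + 31) / (2*12) mod 37 = 26
x3 = s^2 - 2 x1 mod 37 = 26^2 - 2*5 = 0
y3 = s (x1 - x3) - y1 mod 37 = 26 * (5 - 0) - 12 = 7

2P = (0, 7)


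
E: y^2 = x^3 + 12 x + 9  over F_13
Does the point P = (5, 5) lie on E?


Check whether y^2 = x^3 + 12 x + 9 (mod 13) for (x, y) = (5, 5).
LHS: y^2 = 5^2 mod 13 = 12
RHS: x^3 + 12 x + 9 = 5^3 + 12*5 + 9 mod 13 = 12
LHS = RHS

Yes, on the curve


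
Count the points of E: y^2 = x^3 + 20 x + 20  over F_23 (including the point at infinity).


For each x in F_23, count y with y^2 = x^3 + 20 x + 20 mod 23:
  x = 1: RHS = 18, y in [8, 15]  -> 2 point(s)
  x = 4: RHS = 3, y in [7, 16]  -> 2 point(s)
  x = 8: RHS = 2, y in [5, 18]  -> 2 point(s)
  x = 9: RHS = 9, y in [3, 20]  -> 2 point(s)
  x = 10: RHS = 1, y in [1, 22]  -> 2 point(s)
  x = 13: RHS = 16, y in [4, 19]  -> 2 point(s)
  x = 14: RHS = 8, y in [10, 13]  -> 2 point(s)
  x = 17: RHS = 6, y in [11, 12]  -> 2 point(s)
  x = 18: RHS = 2, y in [5, 18]  -> 2 point(s)
  x = 20: RHS = 2, y in [5, 18]  -> 2 point(s)
  x = 21: RHS = 18, y in [8, 15]  -> 2 point(s)
Affine points: 22. Add the point at infinity: total = 23.

#E(F_23) = 23


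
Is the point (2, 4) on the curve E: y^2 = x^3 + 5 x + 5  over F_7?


Check whether y^2 = x^3 + 5 x + 5 (mod 7) for (x, y) = (2, 4).
LHS: y^2 = 4^2 mod 7 = 2
RHS: x^3 + 5 x + 5 = 2^3 + 5*2 + 5 mod 7 = 2
LHS = RHS

Yes, on the curve


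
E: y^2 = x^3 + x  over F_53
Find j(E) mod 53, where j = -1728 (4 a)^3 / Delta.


Delta = -16(4 a^3 + 27 b^2) mod 53 = 42
-1728 * (4 a)^3 = -1728 * (4*1)^3 mod 53 = 19
j = 19 * 42^(-1) mod 53 = 32

j = 32 (mod 53)


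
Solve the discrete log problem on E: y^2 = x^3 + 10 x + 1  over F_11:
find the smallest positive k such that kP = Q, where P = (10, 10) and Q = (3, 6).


Enumerate multiples of P until we hit Q = (3, 6):
  1P = (10, 10)
  2P = (3, 5)
  3P = (3, 6)
Match found at i = 3.

k = 3


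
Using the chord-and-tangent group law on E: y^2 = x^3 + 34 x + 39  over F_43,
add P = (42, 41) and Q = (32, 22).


P != Q, so use the chord formula.
s = (y2 - y1) / (x2 - x1) = (24) / (33) mod 43 = 32
x3 = s^2 - x1 - x2 mod 43 = 32^2 - 42 - 32 = 4
y3 = s (x1 - x3) - y1 mod 43 = 32 * (42 - 4) - 41 = 14

P + Q = (4, 14)


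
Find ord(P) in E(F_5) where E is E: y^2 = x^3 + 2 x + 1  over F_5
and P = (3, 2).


Compute successive multiples of P until we hit O:
  1P = (3, 2)
  2P = (0, 1)
  3P = (1, 2)
  4P = (1, 3)
  5P = (0, 4)
  6P = (3, 3)
  7P = O

ord(P) = 7


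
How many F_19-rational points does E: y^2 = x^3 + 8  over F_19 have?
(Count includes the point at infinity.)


For each x in F_19, count y with y^2 = x^3 + 0 x + 8 mod 19:
  x = 1: RHS = 9, y in [3, 16]  -> 2 point(s)
  x = 2: RHS = 16, y in [4, 15]  -> 2 point(s)
  x = 3: RHS = 16, y in [4, 15]  -> 2 point(s)
  x = 5: RHS = 0, y in [0]  -> 1 point(s)
  x = 7: RHS = 9, y in [3, 16]  -> 2 point(s)
  x = 8: RHS = 7, y in [8, 11]  -> 2 point(s)
  x = 10: RHS = 1, y in [1, 18]  -> 2 point(s)
  x = 11: RHS = 9, y in [3, 16]  -> 2 point(s)
  x = 12: RHS = 7, y in [8, 11]  -> 2 point(s)
  x = 13: RHS = 1, y in [1, 18]  -> 2 point(s)
  x = 14: RHS = 16, y in [4, 15]  -> 2 point(s)
  x = 15: RHS = 1, y in [1, 18]  -> 2 point(s)
  x = 16: RHS = 0, y in [0]  -> 1 point(s)
  x = 17: RHS = 0, y in [0]  -> 1 point(s)
  x = 18: RHS = 7, y in [8, 11]  -> 2 point(s)
Affine points: 27. Add the point at infinity: total = 28.

#E(F_19) = 28


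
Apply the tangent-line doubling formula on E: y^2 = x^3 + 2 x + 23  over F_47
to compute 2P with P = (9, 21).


Doubling: s = (3 x1^2 + a) / (2 y1)
s = (3*9^2 + 2) / (2*21) mod 47 = 45
x3 = s^2 - 2 x1 mod 47 = 45^2 - 2*9 = 33
y3 = s (x1 - x3) - y1 mod 47 = 45 * (9 - 33) - 21 = 27

2P = (33, 27)


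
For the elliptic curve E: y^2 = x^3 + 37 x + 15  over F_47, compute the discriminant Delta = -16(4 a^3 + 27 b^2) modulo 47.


4 a^3 + 27 b^2 = 4*37^3 + 27*15^2 = 202612 + 6075 = 208687
Delta = -16 * (208687) = -3338992
Delta mod 47 = 29

Delta = 29 (mod 47)


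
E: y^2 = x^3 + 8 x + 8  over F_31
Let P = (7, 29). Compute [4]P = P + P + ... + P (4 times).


k = 4 = 100_2 (binary, LSB first: 001)
Double-and-add from P = (7, 29):
  bit 0 = 0: acc unchanged = O
  bit 1 = 0: acc unchanged = O
  bit 2 = 1: acc = O + (2, 1) = (2, 1)

4P = (2, 1)


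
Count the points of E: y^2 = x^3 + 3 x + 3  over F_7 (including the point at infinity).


For each x in F_7, count y with y^2 = x^3 + 3 x + 3 mod 7:
  x = 1: RHS = 0, y in [0]  -> 1 point(s)
  x = 3: RHS = 4, y in [2, 5]  -> 2 point(s)
  x = 4: RHS = 2, y in [3, 4]  -> 2 point(s)
Affine points: 5. Add the point at infinity: total = 6.

#E(F_7) = 6


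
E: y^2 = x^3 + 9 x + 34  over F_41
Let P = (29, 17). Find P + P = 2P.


Doubling: s = (3 x1^2 + a) / (2 y1)
s = (3*29^2 + 9) / (2*17) mod 41 = 19
x3 = s^2 - 2 x1 mod 41 = 19^2 - 2*29 = 16
y3 = s (x1 - x3) - y1 mod 41 = 19 * (29 - 16) - 17 = 25

2P = (16, 25)


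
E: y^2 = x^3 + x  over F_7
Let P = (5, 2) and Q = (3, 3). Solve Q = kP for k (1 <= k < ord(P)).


Enumerate multiples of P until we hit Q = (3, 3):
  1P = (5, 2)
  2P = (1, 4)
  3P = (3, 4)
  4P = (0, 0)
  5P = (3, 3)
Match found at i = 5.

k = 5


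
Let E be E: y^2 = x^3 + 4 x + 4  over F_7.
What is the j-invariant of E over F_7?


Delta = -16(4 a^3 + 27 b^2) mod 7 = 3
-1728 * (4 a)^3 = -1728 * (4*4)^3 mod 7 = 1
j = 1 * 3^(-1) mod 7 = 5

j = 5 (mod 7)


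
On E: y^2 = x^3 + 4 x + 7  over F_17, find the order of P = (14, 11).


Compute successive multiples of P until we hit O:
  1P = (14, 11)
  2P = (5, 4)
  3P = (7, 2)
  4P = (15, 12)
  5P = (6, 14)
  6P = (16, 11)
  7P = (4, 6)
  8P = (12, 7)
  ... (continuing to 17P)
  17P = O

ord(P) = 17


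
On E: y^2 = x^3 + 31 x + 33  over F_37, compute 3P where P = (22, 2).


k = 3 = 11_2 (binary, LSB first: 11)
Double-and-add from P = (22, 2):
  bit 0 = 1: acc = O + (22, 2) = (22, 2)
  bit 1 = 1: acc = (22, 2) + (19, 28) = (30, 18)

3P = (30, 18)


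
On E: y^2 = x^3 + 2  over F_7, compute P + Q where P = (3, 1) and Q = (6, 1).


P != Q, so use the chord formula.
s = (y2 - y1) / (x2 - x1) = (0) / (3) mod 7 = 0
x3 = s^2 - x1 - x2 mod 7 = 0^2 - 3 - 6 = 5
y3 = s (x1 - x3) - y1 mod 7 = 0 * (3 - 5) - 1 = 6

P + Q = (5, 6)


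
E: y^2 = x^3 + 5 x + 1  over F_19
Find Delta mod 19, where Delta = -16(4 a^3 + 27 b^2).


4 a^3 + 27 b^2 = 4*5^3 + 27*1^2 = 500 + 27 = 527
Delta = -16 * (527) = -8432
Delta mod 19 = 4

Delta = 4 (mod 19)


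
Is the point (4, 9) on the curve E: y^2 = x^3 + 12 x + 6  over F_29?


Check whether y^2 = x^3 + 12 x + 6 (mod 29) for (x, y) = (4, 9).
LHS: y^2 = 9^2 mod 29 = 23
RHS: x^3 + 12 x + 6 = 4^3 + 12*4 + 6 mod 29 = 2
LHS != RHS

No, not on the curve


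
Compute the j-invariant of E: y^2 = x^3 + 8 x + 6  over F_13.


Delta = -16(4 a^3 + 27 b^2) mod 13 = 1
-1728 * (4 a)^3 = -1728 * (4*8)^3 mod 13 = 8
j = 8 * 1^(-1) mod 13 = 8

j = 8 (mod 13)


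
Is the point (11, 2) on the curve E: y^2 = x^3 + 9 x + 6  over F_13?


Check whether y^2 = x^3 + 9 x + 6 (mod 13) for (x, y) = (11, 2).
LHS: y^2 = 2^2 mod 13 = 4
RHS: x^3 + 9 x + 6 = 11^3 + 9*11 + 6 mod 13 = 6
LHS != RHS

No, not on the curve


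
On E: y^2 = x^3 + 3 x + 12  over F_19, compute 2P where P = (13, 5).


Doubling: s = (3 x1^2 + a) / (2 y1)
s = (3*13^2 + 3) / (2*5) mod 19 = 13
x3 = s^2 - 2 x1 mod 19 = 13^2 - 2*13 = 10
y3 = s (x1 - x3) - y1 mod 19 = 13 * (13 - 10) - 5 = 15

2P = (10, 15)


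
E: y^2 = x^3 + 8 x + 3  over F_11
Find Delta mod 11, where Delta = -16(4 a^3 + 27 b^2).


4 a^3 + 27 b^2 = 4*8^3 + 27*3^2 = 2048 + 243 = 2291
Delta = -16 * (2291) = -36656
Delta mod 11 = 7

Delta = 7 (mod 11)


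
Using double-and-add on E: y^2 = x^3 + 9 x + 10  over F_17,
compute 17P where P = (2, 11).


k = 17 = 10001_2 (binary, LSB first: 10001)
Double-and-add from P = (2, 11):
  bit 0 = 1: acc = O + (2, 11) = (2, 11)
  bit 1 = 0: acc unchanged = (2, 11)
  bit 2 = 0: acc unchanged = (2, 11)
  bit 3 = 0: acc unchanged = (2, 11)
  bit 4 = 1: acc = (2, 11) + (15, 1) = (2, 6)

17P = (2, 6)


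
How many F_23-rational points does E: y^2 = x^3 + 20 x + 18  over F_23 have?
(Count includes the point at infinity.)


For each x in F_23, count y with y^2 = x^3 + 20 x + 18 mod 23:
  x = 0: RHS = 18, y in [8, 15]  -> 2 point(s)
  x = 1: RHS = 16, y in [4, 19]  -> 2 point(s)
  x = 3: RHS = 13, y in [6, 17]  -> 2 point(s)
  x = 4: RHS = 1, y in [1, 22]  -> 2 point(s)
  x = 5: RHS = 13, y in [6, 17]  -> 2 point(s)
  x = 6: RHS = 9, y in [3, 20]  -> 2 point(s)
  x = 7: RHS = 18, y in [8, 15]  -> 2 point(s)
  x = 8: RHS = 0, y in [0]  -> 1 point(s)
  x = 12: RHS = 8, y in [10, 13]  -> 2 point(s)
  x = 14: RHS = 6, y in [11, 12]  -> 2 point(s)
  x = 15: RHS = 13, y in [6, 17]  -> 2 point(s)
  x = 16: RHS = 18, y in [8, 15]  -> 2 point(s)
  x = 17: RHS = 4, y in [2, 21]  -> 2 point(s)
  x = 18: RHS = 0, y in [0]  -> 1 point(s)
  x = 19: RHS = 12, y in [9, 14]  -> 2 point(s)
  x = 20: RHS = 0, y in [0]  -> 1 point(s)
  x = 21: RHS = 16, y in [4, 19]  -> 2 point(s)
Affine points: 31. Add the point at infinity: total = 32.

#E(F_23) = 32


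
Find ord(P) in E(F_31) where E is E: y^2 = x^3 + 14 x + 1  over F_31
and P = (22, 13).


Compute successive multiples of P until we hit O:
  1P = (22, 13)
  2P = (20, 2)
  3P = (27, 6)
  4P = (10, 26)
  5P = (9, 22)
  6P = (8, 25)
  7P = (3, 15)
  8P = (0, 1)
  ... (continuing to 35P)
  35P = O

ord(P) = 35


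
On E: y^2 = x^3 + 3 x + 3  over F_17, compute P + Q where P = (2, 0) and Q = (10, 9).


P != Q, so use the chord formula.
s = (y2 - y1) / (x2 - x1) = (9) / (8) mod 17 = 16
x3 = s^2 - x1 - x2 mod 17 = 16^2 - 2 - 10 = 6
y3 = s (x1 - x3) - y1 mod 17 = 16 * (2 - 6) - 0 = 4

P + Q = (6, 4)


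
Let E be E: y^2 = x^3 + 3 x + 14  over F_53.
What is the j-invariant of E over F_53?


Delta = -16(4 a^3 + 27 b^2) mod 53 = 43
-1728 * (4 a)^3 = -1728 * (4*3)^3 mod 53 = 36
j = 36 * 43^(-1) mod 53 = 7

j = 7 (mod 53)


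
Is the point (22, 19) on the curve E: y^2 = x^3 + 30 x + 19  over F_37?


Check whether y^2 = x^3 + 30 x + 19 (mod 37) for (x, y) = (22, 19).
LHS: y^2 = 19^2 mod 37 = 28
RHS: x^3 + 30 x + 19 = 22^3 + 30*22 + 19 mod 37 = 5
LHS != RHS

No, not on the curve


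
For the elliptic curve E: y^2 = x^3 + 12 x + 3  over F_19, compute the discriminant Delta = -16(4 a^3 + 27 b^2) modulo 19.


4 a^3 + 27 b^2 = 4*12^3 + 27*3^2 = 6912 + 243 = 7155
Delta = -16 * (7155) = -114480
Delta mod 19 = 14

Delta = 14 (mod 19)


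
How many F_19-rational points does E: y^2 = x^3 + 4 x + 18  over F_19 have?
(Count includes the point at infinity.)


For each x in F_19, count y with y^2 = x^3 + 4 x + 18 mod 19:
  x = 1: RHS = 4, y in [2, 17]  -> 2 point(s)
  x = 3: RHS = 0, y in [0]  -> 1 point(s)
  x = 5: RHS = 11, y in [7, 12]  -> 2 point(s)
  x = 6: RHS = 11, y in [7, 12]  -> 2 point(s)
  x = 7: RHS = 9, y in [3, 16]  -> 2 point(s)
  x = 8: RHS = 11, y in [7, 12]  -> 2 point(s)
  x = 9: RHS = 4, y in [2, 17]  -> 2 point(s)
  x = 11: RHS = 6, y in [5, 14]  -> 2 point(s)
  x = 13: RHS = 6, y in [5, 14]  -> 2 point(s)
  x = 14: RHS = 6, y in [5, 14]  -> 2 point(s)
  x = 16: RHS = 17, y in [6, 13]  -> 2 point(s)
Affine points: 21. Add the point at infinity: total = 22.

#E(F_19) = 22


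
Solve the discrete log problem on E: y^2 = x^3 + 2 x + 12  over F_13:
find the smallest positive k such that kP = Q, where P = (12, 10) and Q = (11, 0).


Enumerate multiples of P until we hit Q = (11, 0):
  1P = (12, 10)
  2P = (11, 0)
Match found at i = 2.

k = 2


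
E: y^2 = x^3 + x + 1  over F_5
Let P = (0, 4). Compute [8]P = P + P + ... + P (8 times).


k = 8 = 1000_2 (binary, LSB first: 0001)
Double-and-add from P = (0, 4):
  bit 0 = 0: acc unchanged = O
  bit 1 = 0: acc unchanged = O
  bit 2 = 0: acc unchanged = O
  bit 3 = 1: acc = O + (0, 1) = (0, 1)

8P = (0, 1)


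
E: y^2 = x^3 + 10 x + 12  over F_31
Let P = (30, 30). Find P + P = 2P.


Doubling: s = (3 x1^2 + a) / (2 y1)
s = (3*30^2 + 10) / (2*30) mod 31 = 9
x3 = s^2 - 2 x1 mod 31 = 9^2 - 2*30 = 21
y3 = s (x1 - x3) - y1 mod 31 = 9 * (30 - 21) - 30 = 20

2P = (21, 20)


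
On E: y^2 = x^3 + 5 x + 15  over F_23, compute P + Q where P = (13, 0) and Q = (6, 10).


P != Q, so use the chord formula.
s = (y2 - y1) / (x2 - x1) = (10) / (16) mod 23 = 15
x3 = s^2 - x1 - x2 mod 23 = 15^2 - 13 - 6 = 22
y3 = s (x1 - x3) - y1 mod 23 = 15 * (13 - 22) - 0 = 3

P + Q = (22, 3)


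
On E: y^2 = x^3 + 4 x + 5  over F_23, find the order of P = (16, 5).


Compute successive multiples of P until we hit O:
  1P = (16, 5)
  2P = (15, 17)
  3P = (21, 9)
  4P = (17, 8)
  5P = (22, 0)
  6P = (17, 15)
  7P = (21, 14)
  8P = (15, 6)
  ... (continuing to 10P)
  10P = O

ord(P) = 10


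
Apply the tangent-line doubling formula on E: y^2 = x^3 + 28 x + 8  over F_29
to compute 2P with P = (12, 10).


Doubling: s = (3 x1^2 + a) / (2 y1)
s = (3*12^2 + 28) / (2*10) mod 29 = 23
x3 = s^2 - 2 x1 mod 29 = 23^2 - 2*12 = 12
y3 = s (x1 - x3) - y1 mod 29 = 23 * (12 - 12) - 10 = 19

2P = (12, 19)


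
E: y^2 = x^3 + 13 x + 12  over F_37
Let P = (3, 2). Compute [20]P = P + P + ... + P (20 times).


k = 20 = 10100_2 (binary, LSB first: 00101)
Double-and-add from P = (3, 2):
  bit 0 = 0: acc unchanged = O
  bit 1 = 0: acc unchanged = O
  bit 2 = 1: acc = O + (33, 28) = (33, 28)
  bit 3 = 0: acc unchanged = (33, 28)
  bit 4 = 1: acc = (33, 28) + (17, 15) = (17, 22)

20P = (17, 22)


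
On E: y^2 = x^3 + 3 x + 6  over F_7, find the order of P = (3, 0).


Compute successive multiples of P until we hit O:
  1P = (3, 0)
  2P = O

ord(P) = 2


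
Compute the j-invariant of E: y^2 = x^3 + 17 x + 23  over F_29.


Delta = -16(4 a^3 + 27 b^2) mod 29 = 7
-1728 * (4 a)^3 = -1728 * (4*17)^3 mod 29 = 23
j = 23 * 7^(-1) mod 29 = 24

j = 24 (mod 29)


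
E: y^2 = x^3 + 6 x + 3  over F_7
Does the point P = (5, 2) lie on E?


Check whether y^2 = x^3 + 6 x + 3 (mod 7) for (x, y) = (5, 2).
LHS: y^2 = 2^2 mod 7 = 4
RHS: x^3 + 6 x + 3 = 5^3 + 6*5 + 3 mod 7 = 4
LHS = RHS

Yes, on the curve


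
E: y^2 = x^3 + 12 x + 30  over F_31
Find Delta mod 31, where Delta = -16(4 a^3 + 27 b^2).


4 a^3 + 27 b^2 = 4*12^3 + 27*30^2 = 6912 + 24300 = 31212
Delta = -16 * (31212) = -499392
Delta mod 31 = 18

Delta = 18 (mod 31)


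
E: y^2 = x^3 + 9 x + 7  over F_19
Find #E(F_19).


For each x in F_19, count y with y^2 = x^3 + 9 x + 7 mod 19:
  x = 0: RHS = 7, y in [8, 11]  -> 2 point(s)
  x = 1: RHS = 17, y in [6, 13]  -> 2 point(s)
  x = 3: RHS = 4, y in [2, 17]  -> 2 point(s)
  x = 5: RHS = 6, y in [5, 14]  -> 2 point(s)
  x = 6: RHS = 11, y in [7, 12]  -> 2 point(s)
  x = 9: RHS = 0, y in [0]  -> 1 point(s)
  x = 12: RHS = 0, y in [0]  -> 1 point(s)
  x = 17: RHS = 0, y in [0]  -> 1 point(s)
  x = 18: RHS = 16, y in [4, 15]  -> 2 point(s)
Affine points: 15. Add the point at infinity: total = 16.

#E(F_19) = 16


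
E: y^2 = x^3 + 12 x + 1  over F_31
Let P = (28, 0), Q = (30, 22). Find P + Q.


P != Q, so use the chord formula.
s = (y2 - y1) / (x2 - x1) = (22) / (2) mod 31 = 11
x3 = s^2 - x1 - x2 mod 31 = 11^2 - 28 - 30 = 1
y3 = s (x1 - x3) - y1 mod 31 = 11 * (28 - 1) - 0 = 18

P + Q = (1, 18)


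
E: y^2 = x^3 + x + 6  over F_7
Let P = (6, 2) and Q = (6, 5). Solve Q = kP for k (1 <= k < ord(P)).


Enumerate multiples of P until we hit Q = (6, 5):
  1P = (6, 2)
  2P = (3, 1)
  3P = (2, 4)
  4P = (1, 6)
  5P = (4, 2)
  6P = (4, 5)
  7P = (1, 1)
  8P = (2, 3)
  9P = (3, 6)
  10P = (6, 5)
Match found at i = 10.

k = 10


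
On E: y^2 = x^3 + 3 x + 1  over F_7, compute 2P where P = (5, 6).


Doubling: s = (3 x1^2 + a) / (2 y1)
s = (3*5^2 + 3) / (2*6) mod 7 = 3
x3 = s^2 - 2 x1 mod 7 = 3^2 - 2*5 = 6
y3 = s (x1 - x3) - y1 mod 7 = 3 * (5 - 6) - 6 = 5

2P = (6, 5)


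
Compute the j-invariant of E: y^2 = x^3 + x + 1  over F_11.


Delta = -16(4 a^3 + 27 b^2) mod 11 = 10
-1728 * (4 a)^3 = -1728 * (4*1)^3 mod 11 = 2
j = 2 * 10^(-1) mod 11 = 9

j = 9 (mod 11)


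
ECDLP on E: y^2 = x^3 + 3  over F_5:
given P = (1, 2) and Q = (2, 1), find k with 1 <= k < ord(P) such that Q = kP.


Enumerate multiples of P until we hit Q = (2, 1):
  1P = (1, 2)
  2P = (2, 1)
Match found at i = 2.

k = 2


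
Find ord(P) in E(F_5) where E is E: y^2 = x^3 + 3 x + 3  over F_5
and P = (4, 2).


Compute successive multiples of P until we hit O:
  1P = (4, 2)
  2P = (3, 2)
  3P = (3, 3)
  4P = (4, 3)
  5P = O

ord(P) = 5


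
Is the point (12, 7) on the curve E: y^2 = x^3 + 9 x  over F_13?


Check whether y^2 = x^3 + 9 x + 0 (mod 13) for (x, y) = (12, 7).
LHS: y^2 = 7^2 mod 13 = 10
RHS: x^3 + 9 x + 0 = 12^3 + 9*12 + 0 mod 13 = 3
LHS != RHS

No, not on the curve


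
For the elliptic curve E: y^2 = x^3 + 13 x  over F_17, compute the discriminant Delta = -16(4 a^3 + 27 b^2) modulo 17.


4 a^3 + 27 b^2 = 4*13^3 + 27*0^2 = 8788 + 0 = 8788
Delta = -16 * (8788) = -140608
Delta mod 17 = 16

Delta = 16 (mod 17)


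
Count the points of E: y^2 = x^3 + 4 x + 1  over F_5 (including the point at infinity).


For each x in F_5, count y with y^2 = x^3 + 4 x + 1 mod 5:
  x = 0: RHS = 1, y in [1, 4]  -> 2 point(s)
  x = 1: RHS = 1, y in [1, 4]  -> 2 point(s)
  x = 3: RHS = 0, y in [0]  -> 1 point(s)
  x = 4: RHS = 1, y in [1, 4]  -> 2 point(s)
Affine points: 7. Add the point at infinity: total = 8.

#E(F_5) = 8


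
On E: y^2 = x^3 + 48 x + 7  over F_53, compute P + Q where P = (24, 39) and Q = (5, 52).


P != Q, so use the chord formula.
s = (y2 - y1) / (x2 - x1) = (13) / (34) mod 53 = 30
x3 = s^2 - x1 - x2 mod 53 = 30^2 - 24 - 5 = 23
y3 = s (x1 - x3) - y1 mod 53 = 30 * (24 - 23) - 39 = 44

P + Q = (23, 44)


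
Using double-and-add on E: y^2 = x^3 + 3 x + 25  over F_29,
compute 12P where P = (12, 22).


k = 12 = 1100_2 (binary, LSB first: 0011)
Double-and-add from P = (12, 22):
  bit 0 = 0: acc unchanged = O
  bit 1 = 0: acc unchanged = O
  bit 2 = 1: acc = O + (24, 28) = (24, 28)
  bit 3 = 1: acc = (24, 28) + (23, 20) = (17, 28)

12P = (17, 28)


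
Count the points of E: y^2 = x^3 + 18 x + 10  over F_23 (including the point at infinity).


For each x in F_23, count y with y^2 = x^3 + 18 x + 10 mod 23:
  x = 1: RHS = 6, y in [11, 12]  -> 2 point(s)
  x = 2: RHS = 8, y in [10, 13]  -> 2 point(s)
  x = 4: RHS = 8, y in [10, 13]  -> 2 point(s)
  x = 5: RHS = 18, y in [8, 15]  -> 2 point(s)
  x = 6: RHS = 12, y in [9, 14]  -> 2 point(s)
  x = 9: RHS = 4, y in [2, 21]  -> 2 point(s)
  x = 13: RHS = 3, y in [7, 16]  -> 2 point(s)
  x = 14: RHS = 16, y in [4, 19]  -> 2 point(s)
  x = 16: RHS = 1, y in [1, 22]  -> 2 point(s)
  x = 17: RHS = 8, y in [10, 13]  -> 2 point(s)
  x = 18: RHS = 2, y in [5, 18]  -> 2 point(s)
  x = 19: RHS = 12, y in [9, 14]  -> 2 point(s)
  x = 21: RHS = 12, y in [9, 14]  -> 2 point(s)
Affine points: 26. Add the point at infinity: total = 27.

#E(F_23) = 27


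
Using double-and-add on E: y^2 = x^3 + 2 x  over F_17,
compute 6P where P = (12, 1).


k = 6 = 110_2 (binary, LSB first: 011)
Double-and-add from P = (12, 1):
  bit 0 = 0: acc unchanged = O
  bit 1 = 1: acc = O + (9, 4) = (9, 4)
  bit 2 = 1: acc = (9, 4) + (8, 16) = (8, 1)

6P = (8, 1)


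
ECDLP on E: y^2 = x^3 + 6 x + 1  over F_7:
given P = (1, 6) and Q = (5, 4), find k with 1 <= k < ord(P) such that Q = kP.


Enumerate multiples of P until we hit Q = (5, 4):
  1P = (1, 6)
  2P = (6, 6)
  3P = (0, 1)
  4P = (3, 5)
  5P = (5, 3)
  6P = (2, 0)
  7P = (5, 4)
Match found at i = 7.

k = 7


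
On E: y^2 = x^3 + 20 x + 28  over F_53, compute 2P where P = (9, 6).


Doubling: s = (3 x1^2 + a) / (2 y1)
s = (3*9^2 + 20) / (2*6) mod 53 = 44
x3 = s^2 - 2 x1 mod 53 = 44^2 - 2*9 = 10
y3 = s (x1 - x3) - y1 mod 53 = 44 * (9 - 10) - 6 = 3

2P = (10, 3)


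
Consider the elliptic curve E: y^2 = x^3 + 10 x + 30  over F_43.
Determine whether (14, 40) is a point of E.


Check whether y^2 = x^3 + 10 x + 30 (mod 43) for (x, y) = (14, 40).
LHS: y^2 = 40^2 mod 43 = 9
RHS: x^3 + 10 x + 30 = 14^3 + 10*14 + 30 mod 43 = 33
LHS != RHS

No, not on the curve


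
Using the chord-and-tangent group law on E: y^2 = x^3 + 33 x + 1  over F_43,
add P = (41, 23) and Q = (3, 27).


P != Q, so use the chord formula.
s = (y2 - y1) / (x2 - x1) = (4) / (5) mod 43 = 18
x3 = s^2 - x1 - x2 mod 43 = 18^2 - 41 - 3 = 22
y3 = s (x1 - x3) - y1 mod 43 = 18 * (41 - 22) - 23 = 18

P + Q = (22, 18)


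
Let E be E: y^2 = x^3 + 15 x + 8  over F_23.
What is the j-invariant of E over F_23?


Delta = -16(4 a^3 + 27 b^2) mod 23 = 14
-1728 * (4 a)^3 = -1728 * (4*15)^3 mod 23 = 2
j = 2 * 14^(-1) mod 23 = 10

j = 10 (mod 23)


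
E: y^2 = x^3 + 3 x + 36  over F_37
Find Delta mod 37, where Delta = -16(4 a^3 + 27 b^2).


4 a^3 + 27 b^2 = 4*3^3 + 27*36^2 = 108 + 34992 = 35100
Delta = -16 * (35100) = -561600
Delta mod 37 = 23

Delta = 23 (mod 37)


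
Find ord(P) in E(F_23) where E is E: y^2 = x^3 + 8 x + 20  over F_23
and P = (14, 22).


Compute successive multiples of P until we hit O:
  1P = (14, 22)
  2P = (19, 19)
  3P = (6, 10)
  4P = (11, 17)
  5P = (11, 6)
  6P = (6, 13)
  7P = (19, 4)
  8P = (14, 1)
  ... (continuing to 9P)
  9P = O

ord(P) = 9


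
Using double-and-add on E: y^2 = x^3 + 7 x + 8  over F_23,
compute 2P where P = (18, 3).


k = 2 = 10_2 (binary, LSB first: 01)
Double-and-add from P = (18, 3):
  bit 0 = 0: acc unchanged = O
  bit 1 = 1: acc = O + (0, 13) = (0, 13)

2P = (0, 13)


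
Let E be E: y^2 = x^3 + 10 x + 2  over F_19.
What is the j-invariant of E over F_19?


Delta = -16(4 a^3 + 27 b^2) mod 19 = 12
-1728 * (4 a)^3 = -1728 * (4*10)^3 mod 19 = 8
j = 8 * 12^(-1) mod 19 = 7

j = 7 (mod 19)


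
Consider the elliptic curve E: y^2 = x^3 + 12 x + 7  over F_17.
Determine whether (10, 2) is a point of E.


Check whether y^2 = x^3 + 12 x + 7 (mod 17) for (x, y) = (10, 2).
LHS: y^2 = 2^2 mod 17 = 4
RHS: x^3 + 12 x + 7 = 10^3 + 12*10 + 7 mod 17 = 5
LHS != RHS

No, not on the curve


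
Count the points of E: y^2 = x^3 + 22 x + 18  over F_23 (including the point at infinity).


For each x in F_23, count y with y^2 = x^3 + 22 x + 18 mod 23:
  x = 0: RHS = 18, y in [8, 15]  -> 2 point(s)
  x = 1: RHS = 18, y in [8, 15]  -> 2 point(s)
  x = 2: RHS = 1, y in [1, 22]  -> 2 point(s)
  x = 4: RHS = 9, y in [3, 20]  -> 2 point(s)
  x = 5: RHS = 0, y in [0]  -> 1 point(s)
  x = 7: RHS = 9, y in [3, 20]  -> 2 point(s)
  x = 8: RHS = 16, y in [4, 19]  -> 2 point(s)
  x = 9: RHS = 2, y in [5, 18]  -> 2 point(s)
  x = 11: RHS = 4, y in [2, 21]  -> 2 point(s)
  x = 12: RHS = 9, y in [3, 20]  -> 2 point(s)
  x = 16: RHS = 4, y in [2, 21]  -> 2 point(s)
  x = 18: RHS = 13, y in [6, 17]  -> 2 point(s)
  x = 19: RHS = 4, y in [2, 21]  -> 2 point(s)
  x = 21: RHS = 12, y in [9, 14]  -> 2 point(s)
  x = 22: RHS = 18, y in [8, 15]  -> 2 point(s)
Affine points: 29. Add the point at infinity: total = 30.

#E(F_23) = 30


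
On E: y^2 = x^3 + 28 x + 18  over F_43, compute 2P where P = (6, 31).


Doubling: s = (3 x1^2 + a) / (2 y1)
s = (3*6^2 + 28) / (2*31) mod 43 = 23
x3 = s^2 - 2 x1 mod 43 = 23^2 - 2*6 = 1
y3 = s (x1 - x3) - y1 mod 43 = 23 * (6 - 1) - 31 = 41

2P = (1, 41)


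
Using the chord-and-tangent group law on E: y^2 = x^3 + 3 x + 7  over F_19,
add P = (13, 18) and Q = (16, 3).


P != Q, so use the chord formula.
s = (y2 - y1) / (x2 - x1) = (4) / (3) mod 19 = 14
x3 = s^2 - x1 - x2 mod 19 = 14^2 - 13 - 16 = 15
y3 = s (x1 - x3) - y1 mod 19 = 14 * (13 - 15) - 18 = 11

P + Q = (15, 11)


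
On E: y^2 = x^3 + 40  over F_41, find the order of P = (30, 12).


Compute successive multiples of P until we hit O:
  1P = (30, 12)
  2P = (40, 11)
  3P = (28, 37)
  4P = (6, 16)
  5P = (13, 33)
  6P = (34, 5)
  7P = (39, 14)
  8P = (9, 20)
  ... (continuing to 42P)
  42P = O

ord(P) = 42


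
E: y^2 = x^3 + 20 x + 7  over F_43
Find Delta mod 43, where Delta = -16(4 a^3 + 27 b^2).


4 a^3 + 27 b^2 = 4*20^3 + 27*7^2 = 32000 + 1323 = 33323
Delta = -16 * (33323) = -533168
Delta mod 43 = 32

Delta = 32 (mod 43)


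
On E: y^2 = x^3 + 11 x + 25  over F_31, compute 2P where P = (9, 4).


Doubling: s = (3 x1^2 + a) / (2 y1)
s = (3*9^2 + 11) / (2*4) mod 31 = 24
x3 = s^2 - 2 x1 mod 31 = 24^2 - 2*9 = 0
y3 = s (x1 - x3) - y1 mod 31 = 24 * (9 - 0) - 4 = 26

2P = (0, 26)


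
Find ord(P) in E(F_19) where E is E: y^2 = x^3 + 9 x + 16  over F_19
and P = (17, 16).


Compute successive multiples of P until we hit O:
  1P = (17, 16)
  2P = (2, 17)
  3P = (6, 1)
  4P = (1, 11)
  5P = (8, 7)
  6P = (14, 6)
  7P = (16, 0)
  8P = (14, 13)
  ... (continuing to 14P)
  14P = O

ord(P) = 14


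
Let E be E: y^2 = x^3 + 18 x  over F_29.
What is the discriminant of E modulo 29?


4 a^3 + 27 b^2 = 4*18^3 + 27*0^2 = 23328 + 0 = 23328
Delta = -16 * (23328) = -373248
Delta mod 29 = 11

Delta = 11 (mod 29)


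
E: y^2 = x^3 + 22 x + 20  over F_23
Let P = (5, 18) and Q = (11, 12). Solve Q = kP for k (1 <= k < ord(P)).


Enumerate multiples of P until we hit Q = (11, 12):
  1P = (5, 18)
  2P = (19, 12)
  3P = (2, 7)
  4P = (9, 21)
  5P = (11, 12)
Match found at i = 5.

k = 5


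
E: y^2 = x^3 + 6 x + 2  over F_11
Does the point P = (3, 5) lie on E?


Check whether y^2 = x^3 + 6 x + 2 (mod 11) for (x, y) = (3, 5).
LHS: y^2 = 5^2 mod 11 = 3
RHS: x^3 + 6 x + 2 = 3^3 + 6*3 + 2 mod 11 = 3
LHS = RHS

Yes, on the curve


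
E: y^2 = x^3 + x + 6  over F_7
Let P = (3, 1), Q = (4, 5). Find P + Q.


P != Q, so use the chord formula.
s = (y2 - y1) / (x2 - x1) = (4) / (1) mod 7 = 4
x3 = s^2 - x1 - x2 mod 7 = 4^2 - 3 - 4 = 2
y3 = s (x1 - x3) - y1 mod 7 = 4 * (3 - 2) - 1 = 3

P + Q = (2, 3)


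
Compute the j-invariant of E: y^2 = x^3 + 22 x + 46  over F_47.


Delta = -16(4 a^3 + 27 b^2) mod 47 = 19
-1728 * (4 a)^3 = -1728 * (4*22)^3 mod 47 = 21
j = 21 * 19^(-1) mod 47 = 11

j = 11 (mod 47)


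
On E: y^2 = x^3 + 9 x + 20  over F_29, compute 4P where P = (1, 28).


k = 4 = 100_2 (binary, LSB first: 001)
Double-and-add from P = (1, 28):
  bit 0 = 0: acc unchanged = O
  bit 1 = 0: acc unchanged = O
  bit 2 = 1: acc = O + (6, 0) = (6, 0)

4P = (6, 0)


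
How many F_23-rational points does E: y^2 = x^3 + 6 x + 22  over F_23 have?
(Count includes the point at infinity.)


For each x in F_23, count y with y^2 = x^3 + 6 x + 22 mod 23:
  x = 1: RHS = 6, y in [11, 12]  -> 2 point(s)
  x = 4: RHS = 18, y in [8, 15]  -> 2 point(s)
  x = 5: RHS = 16, y in [4, 19]  -> 2 point(s)
  x = 7: RHS = 16, y in [4, 19]  -> 2 point(s)
  x = 9: RHS = 0, y in [0]  -> 1 point(s)
  x = 10: RHS = 1, y in [1, 22]  -> 2 point(s)
  x = 11: RHS = 16, y in [4, 19]  -> 2 point(s)
  x = 17: RHS = 0, y in [0]  -> 1 point(s)
  x = 19: RHS = 3, y in [7, 16]  -> 2 point(s)
  x = 20: RHS = 0, y in [0]  -> 1 point(s)
  x = 21: RHS = 2, y in [5, 18]  -> 2 point(s)
Affine points: 19. Add the point at infinity: total = 20.

#E(F_23) = 20


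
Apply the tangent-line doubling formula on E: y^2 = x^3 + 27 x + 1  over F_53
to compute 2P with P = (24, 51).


Doubling: s = (3 x1^2 + a) / (2 y1)
s = (3*24^2 + 27) / (2*51) mod 53 = 25
x3 = s^2 - 2 x1 mod 53 = 25^2 - 2*24 = 47
y3 = s (x1 - x3) - y1 mod 53 = 25 * (24 - 47) - 51 = 10

2P = (47, 10)


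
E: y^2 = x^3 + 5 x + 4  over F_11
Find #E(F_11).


For each x in F_11, count y with y^2 = x^3 + 5 x + 4 mod 11:
  x = 0: RHS = 4, y in [2, 9]  -> 2 point(s)
  x = 2: RHS = 0, y in [0]  -> 1 point(s)
  x = 4: RHS = 0, y in [0]  -> 1 point(s)
  x = 5: RHS = 0, y in [0]  -> 1 point(s)
  x = 10: RHS = 9, y in [3, 8]  -> 2 point(s)
Affine points: 7. Add the point at infinity: total = 8.

#E(F_11) = 8


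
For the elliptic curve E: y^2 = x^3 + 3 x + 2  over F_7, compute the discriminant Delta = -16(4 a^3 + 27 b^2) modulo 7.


4 a^3 + 27 b^2 = 4*3^3 + 27*2^2 = 108 + 108 = 216
Delta = -16 * (216) = -3456
Delta mod 7 = 2

Delta = 2 (mod 7)


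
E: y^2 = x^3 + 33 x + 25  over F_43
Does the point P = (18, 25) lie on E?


Check whether y^2 = x^3 + 33 x + 25 (mod 43) for (x, y) = (18, 25).
LHS: y^2 = 25^2 mod 43 = 23
RHS: x^3 + 33 x + 25 = 18^3 + 33*18 + 25 mod 43 = 1
LHS != RHS

No, not on the curve


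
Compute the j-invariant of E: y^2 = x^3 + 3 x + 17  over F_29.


Delta = -16(4 a^3 + 27 b^2) mod 29 = 9
-1728 * (4 a)^3 = -1728 * (4*3)^3 mod 29 = 1
j = 1 * 9^(-1) mod 29 = 13

j = 13 (mod 29)
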